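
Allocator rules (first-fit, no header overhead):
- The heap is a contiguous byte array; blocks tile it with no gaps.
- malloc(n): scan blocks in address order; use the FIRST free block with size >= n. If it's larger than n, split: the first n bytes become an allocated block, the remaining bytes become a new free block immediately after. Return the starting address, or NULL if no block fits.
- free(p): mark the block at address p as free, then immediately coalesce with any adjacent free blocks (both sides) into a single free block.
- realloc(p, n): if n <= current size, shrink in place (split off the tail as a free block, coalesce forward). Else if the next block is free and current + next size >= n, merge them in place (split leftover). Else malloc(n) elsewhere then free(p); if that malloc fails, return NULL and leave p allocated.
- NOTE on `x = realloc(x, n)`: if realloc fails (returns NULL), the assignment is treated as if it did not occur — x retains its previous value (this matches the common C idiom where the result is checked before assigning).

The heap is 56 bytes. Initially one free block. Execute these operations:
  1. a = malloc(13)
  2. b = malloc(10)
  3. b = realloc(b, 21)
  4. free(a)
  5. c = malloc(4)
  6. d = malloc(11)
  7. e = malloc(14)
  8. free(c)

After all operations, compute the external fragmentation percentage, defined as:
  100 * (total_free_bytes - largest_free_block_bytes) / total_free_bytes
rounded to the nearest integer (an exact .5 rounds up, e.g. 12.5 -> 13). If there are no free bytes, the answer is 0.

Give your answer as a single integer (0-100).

Op 1: a = malloc(13) -> a = 0; heap: [0-12 ALLOC][13-55 FREE]
Op 2: b = malloc(10) -> b = 13; heap: [0-12 ALLOC][13-22 ALLOC][23-55 FREE]
Op 3: b = realloc(b, 21) -> b = 13; heap: [0-12 ALLOC][13-33 ALLOC][34-55 FREE]
Op 4: free(a) -> (freed a); heap: [0-12 FREE][13-33 ALLOC][34-55 FREE]
Op 5: c = malloc(4) -> c = 0; heap: [0-3 ALLOC][4-12 FREE][13-33 ALLOC][34-55 FREE]
Op 6: d = malloc(11) -> d = 34; heap: [0-3 ALLOC][4-12 FREE][13-33 ALLOC][34-44 ALLOC][45-55 FREE]
Op 7: e = malloc(14) -> e = NULL; heap: [0-3 ALLOC][4-12 FREE][13-33 ALLOC][34-44 ALLOC][45-55 FREE]
Op 8: free(c) -> (freed c); heap: [0-12 FREE][13-33 ALLOC][34-44 ALLOC][45-55 FREE]
Free blocks: [13 11] total_free=24 largest=13 -> 100*(24-13)/24 = 1100/24 ≈ 45.833 -> rounds to 46

Answer: 46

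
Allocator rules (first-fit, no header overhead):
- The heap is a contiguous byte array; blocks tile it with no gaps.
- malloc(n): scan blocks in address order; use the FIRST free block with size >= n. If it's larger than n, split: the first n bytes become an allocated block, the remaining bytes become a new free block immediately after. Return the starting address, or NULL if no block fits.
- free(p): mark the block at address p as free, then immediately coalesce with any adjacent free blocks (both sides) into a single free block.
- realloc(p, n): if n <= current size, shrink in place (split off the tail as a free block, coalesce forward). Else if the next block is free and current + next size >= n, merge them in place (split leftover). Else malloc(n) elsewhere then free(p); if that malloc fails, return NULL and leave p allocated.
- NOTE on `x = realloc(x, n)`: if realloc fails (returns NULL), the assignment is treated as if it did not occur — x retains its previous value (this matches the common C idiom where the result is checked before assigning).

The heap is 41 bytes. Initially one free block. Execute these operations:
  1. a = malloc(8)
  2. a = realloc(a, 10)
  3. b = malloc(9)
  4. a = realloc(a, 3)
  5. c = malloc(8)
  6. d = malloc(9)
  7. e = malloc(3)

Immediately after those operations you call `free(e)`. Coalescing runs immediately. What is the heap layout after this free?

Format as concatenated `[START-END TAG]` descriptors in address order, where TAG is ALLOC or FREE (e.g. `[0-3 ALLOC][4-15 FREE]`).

Answer: [0-2 ALLOC][3-9 FREE][10-18 ALLOC][19-26 ALLOC][27-35 ALLOC][36-40 FREE]

Derivation:
Op 1: a = malloc(8) -> a = 0; heap: [0-7 ALLOC][8-40 FREE]
Op 2: a = realloc(a, 10) -> a = 0; heap: [0-9 ALLOC][10-40 FREE]
Op 3: b = malloc(9) -> b = 10; heap: [0-9 ALLOC][10-18 ALLOC][19-40 FREE]
Op 4: a = realloc(a, 3) -> a = 0; heap: [0-2 ALLOC][3-9 FREE][10-18 ALLOC][19-40 FREE]
Op 5: c = malloc(8) -> c = 19; heap: [0-2 ALLOC][3-9 FREE][10-18 ALLOC][19-26 ALLOC][27-40 FREE]
Op 6: d = malloc(9) -> d = 27; heap: [0-2 ALLOC][3-9 FREE][10-18 ALLOC][19-26 ALLOC][27-35 ALLOC][36-40 FREE]
Op 7: e = malloc(3) -> e = 3; heap: [0-2 ALLOC][3-5 ALLOC][6-9 FREE][10-18 ALLOC][19-26 ALLOC][27-35 ALLOC][36-40 FREE]
free(e): e = 3 -> block [3-5 ALLOC]; mark free, coalesce with adjacent free neighbors -> [0-2 ALLOC][3-9 FREE][10-18 ALLOC][19-26 ALLOC][27-35 ALLOC][36-40 FREE]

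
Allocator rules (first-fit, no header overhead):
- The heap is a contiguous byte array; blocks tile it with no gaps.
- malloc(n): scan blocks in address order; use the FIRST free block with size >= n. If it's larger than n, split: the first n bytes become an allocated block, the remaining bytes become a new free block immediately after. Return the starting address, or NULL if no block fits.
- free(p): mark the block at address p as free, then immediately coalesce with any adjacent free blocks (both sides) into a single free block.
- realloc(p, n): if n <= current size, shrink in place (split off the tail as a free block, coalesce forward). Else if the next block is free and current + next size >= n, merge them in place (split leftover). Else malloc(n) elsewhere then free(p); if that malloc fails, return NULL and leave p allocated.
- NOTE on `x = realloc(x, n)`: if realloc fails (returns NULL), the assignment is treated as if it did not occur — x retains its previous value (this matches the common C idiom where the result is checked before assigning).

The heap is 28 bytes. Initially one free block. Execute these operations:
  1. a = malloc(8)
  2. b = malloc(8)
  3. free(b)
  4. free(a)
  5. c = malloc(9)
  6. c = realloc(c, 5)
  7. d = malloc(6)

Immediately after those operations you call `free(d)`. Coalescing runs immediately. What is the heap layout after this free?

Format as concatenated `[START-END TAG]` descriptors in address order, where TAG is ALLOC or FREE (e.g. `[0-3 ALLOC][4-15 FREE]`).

Op 1: a = malloc(8) -> a = 0; heap: [0-7 ALLOC][8-27 FREE]
Op 2: b = malloc(8) -> b = 8; heap: [0-7 ALLOC][8-15 ALLOC][16-27 FREE]
Op 3: free(b) -> (freed b); heap: [0-7 ALLOC][8-27 FREE]
Op 4: free(a) -> (freed a); heap: [0-27 FREE]
Op 5: c = malloc(9) -> c = 0; heap: [0-8 ALLOC][9-27 FREE]
Op 6: c = realloc(c, 5) -> c = 0; heap: [0-4 ALLOC][5-27 FREE]
Op 7: d = malloc(6) -> d = 5; heap: [0-4 ALLOC][5-10 ALLOC][11-27 FREE]
free(d): d = 5 -> block [5-10 ALLOC]; mark free, coalesce with adjacent free neighbors -> [0-4 ALLOC][5-27 FREE]

Answer: [0-4 ALLOC][5-27 FREE]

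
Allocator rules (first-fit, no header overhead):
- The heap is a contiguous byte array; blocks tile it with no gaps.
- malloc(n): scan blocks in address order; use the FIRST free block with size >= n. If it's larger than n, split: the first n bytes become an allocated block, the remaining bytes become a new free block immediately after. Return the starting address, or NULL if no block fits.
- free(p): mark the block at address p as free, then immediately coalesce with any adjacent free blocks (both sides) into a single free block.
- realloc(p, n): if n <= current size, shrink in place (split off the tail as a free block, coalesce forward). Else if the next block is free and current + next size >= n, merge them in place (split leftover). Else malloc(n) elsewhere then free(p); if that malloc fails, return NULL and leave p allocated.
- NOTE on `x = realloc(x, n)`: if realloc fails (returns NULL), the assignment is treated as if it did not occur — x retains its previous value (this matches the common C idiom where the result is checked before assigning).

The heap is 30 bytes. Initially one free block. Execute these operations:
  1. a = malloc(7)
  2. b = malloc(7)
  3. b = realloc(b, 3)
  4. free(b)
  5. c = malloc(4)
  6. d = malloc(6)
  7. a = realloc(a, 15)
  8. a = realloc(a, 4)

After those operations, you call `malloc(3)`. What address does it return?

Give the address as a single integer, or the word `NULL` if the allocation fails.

Answer: 4

Derivation:
Op 1: a = malloc(7) -> a = 0; heap: [0-6 ALLOC][7-29 FREE]
Op 2: b = malloc(7) -> b = 7; heap: [0-6 ALLOC][7-13 ALLOC][14-29 FREE]
Op 3: b = realloc(b, 3) -> b = 7; heap: [0-6 ALLOC][7-9 ALLOC][10-29 FREE]
Op 4: free(b) -> (freed b); heap: [0-6 ALLOC][7-29 FREE]
Op 5: c = malloc(4) -> c = 7; heap: [0-6 ALLOC][7-10 ALLOC][11-29 FREE]
Op 6: d = malloc(6) -> d = 11; heap: [0-6 ALLOC][7-10 ALLOC][11-16 ALLOC][17-29 FREE]
Op 7: a = realloc(a, 15) -> NULL (a unchanged); heap: [0-6 ALLOC][7-10 ALLOC][11-16 ALLOC][17-29 FREE]
Op 8: a = realloc(a, 4) -> a = 0; heap: [0-3 ALLOC][4-6 FREE][7-10 ALLOC][11-16 ALLOC][17-29 FREE]
malloc(3): first-fit scan over [0-3 ALLOC][4-6 FREE][7-10 ALLOC][11-16 ALLOC][17-29 FREE] -> 4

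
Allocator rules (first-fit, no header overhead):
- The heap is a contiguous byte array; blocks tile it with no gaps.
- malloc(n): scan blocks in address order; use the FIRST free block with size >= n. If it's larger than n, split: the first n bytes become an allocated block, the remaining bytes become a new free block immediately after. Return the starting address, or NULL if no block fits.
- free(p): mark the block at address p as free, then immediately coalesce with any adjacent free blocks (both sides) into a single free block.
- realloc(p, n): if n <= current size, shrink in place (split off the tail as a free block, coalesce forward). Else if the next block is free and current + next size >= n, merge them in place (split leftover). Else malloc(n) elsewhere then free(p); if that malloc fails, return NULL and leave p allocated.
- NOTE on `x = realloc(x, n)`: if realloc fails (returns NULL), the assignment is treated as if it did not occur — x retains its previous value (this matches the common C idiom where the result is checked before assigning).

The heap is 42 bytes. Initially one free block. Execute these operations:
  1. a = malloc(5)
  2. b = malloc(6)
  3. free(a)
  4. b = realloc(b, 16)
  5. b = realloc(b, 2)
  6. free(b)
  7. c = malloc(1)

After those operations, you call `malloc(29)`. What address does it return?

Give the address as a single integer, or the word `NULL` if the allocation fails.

Answer: 1

Derivation:
Op 1: a = malloc(5) -> a = 0; heap: [0-4 ALLOC][5-41 FREE]
Op 2: b = malloc(6) -> b = 5; heap: [0-4 ALLOC][5-10 ALLOC][11-41 FREE]
Op 3: free(a) -> (freed a); heap: [0-4 FREE][5-10 ALLOC][11-41 FREE]
Op 4: b = realloc(b, 16) -> b = 5; heap: [0-4 FREE][5-20 ALLOC][21-41 FREE]
Op 5: b = realloc(b, 2) -> b = 5; heap: [0-4 FREE][5-6 ALLOC][7-41 FREE]
Op 6: free(b) -> (freed b); heap: [0-41 FREE]
Op 7: c = malloc(1) -> c = 0; heap: [0-0 ALLOC][1-41 FREE]
malloc(29): first-fit scan over [0-0 ALLOC][1-41 FREE] -> 1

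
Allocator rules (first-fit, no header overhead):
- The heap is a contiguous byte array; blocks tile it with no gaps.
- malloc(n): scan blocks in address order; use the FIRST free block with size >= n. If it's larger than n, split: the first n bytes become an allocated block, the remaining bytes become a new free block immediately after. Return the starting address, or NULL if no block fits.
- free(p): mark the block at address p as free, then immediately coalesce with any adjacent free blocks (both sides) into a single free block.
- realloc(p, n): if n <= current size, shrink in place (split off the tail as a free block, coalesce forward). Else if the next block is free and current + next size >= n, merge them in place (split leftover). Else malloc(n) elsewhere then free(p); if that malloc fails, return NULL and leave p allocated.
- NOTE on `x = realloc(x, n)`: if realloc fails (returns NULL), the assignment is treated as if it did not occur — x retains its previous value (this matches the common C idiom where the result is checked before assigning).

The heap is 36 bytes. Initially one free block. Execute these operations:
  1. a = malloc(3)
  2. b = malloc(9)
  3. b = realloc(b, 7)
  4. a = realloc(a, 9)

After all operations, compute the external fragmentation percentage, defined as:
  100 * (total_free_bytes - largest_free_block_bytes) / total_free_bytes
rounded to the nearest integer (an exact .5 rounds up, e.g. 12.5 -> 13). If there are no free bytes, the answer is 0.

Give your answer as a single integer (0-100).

Op 1: a = malloc(3) -> a = 0; heap: [0-2 ALLOC][3-35 FREE]
Op 2: b = malloc(9) -> b = 3; heap: [0-2 ALLOC][3-11 ALLOC][12-35 FREE]
Op 3: b = realloc(b, 7) -> b = 3; heap: [0-2 ALLOC][3-9 ALLOC][10-35 FREE]
Op 4: a = realloc(a, 9) -> a = 10; heap: [0-2 FREE][3-9 ALLOC][10-18 ALLOC][19-35 FREE]
Free blocks: [3 17] total_free=20 largest=17 -> 100*(20-17)/20 = 300/20 = 15

Answer: 15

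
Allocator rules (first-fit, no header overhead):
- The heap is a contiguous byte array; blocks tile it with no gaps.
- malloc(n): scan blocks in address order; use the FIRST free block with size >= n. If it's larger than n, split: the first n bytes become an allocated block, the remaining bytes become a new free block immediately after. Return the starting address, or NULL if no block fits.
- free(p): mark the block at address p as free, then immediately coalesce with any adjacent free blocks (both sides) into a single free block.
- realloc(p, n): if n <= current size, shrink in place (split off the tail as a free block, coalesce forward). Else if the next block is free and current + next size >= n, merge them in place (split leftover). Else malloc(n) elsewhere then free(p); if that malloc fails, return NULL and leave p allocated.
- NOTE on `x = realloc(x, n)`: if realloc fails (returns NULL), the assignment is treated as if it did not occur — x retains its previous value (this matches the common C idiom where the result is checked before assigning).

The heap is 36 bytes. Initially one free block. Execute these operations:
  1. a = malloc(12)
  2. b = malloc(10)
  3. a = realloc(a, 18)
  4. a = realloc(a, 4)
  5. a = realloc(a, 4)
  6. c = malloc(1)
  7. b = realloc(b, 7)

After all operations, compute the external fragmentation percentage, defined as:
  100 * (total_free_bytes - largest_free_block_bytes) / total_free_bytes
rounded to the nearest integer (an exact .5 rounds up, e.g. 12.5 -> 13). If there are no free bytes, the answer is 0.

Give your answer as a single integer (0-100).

Op 1: a = malloc(12) -> a = 0; heap: [0-11 ALLOC][12-35 FREE]
Op 2: b = malloc(10) -> b = 12; heap: [0-11 ALLOC][12-21 ALLOC][22-35 FREE]
Op 3: a = realloc(a, 18) -> NULL (a unchanged); heap: [0-11 ALLOC][12-21 ALLOC][22-35 FREE]
Op 4: a = realloc(a, 4) -> a = 0; heap: [0-3 ALLOC][4-11 FREE][12-21 ALLOC][22-35 FREE]
Op 5: a = realloc(a, 4) -> a = 0; heap: [0-3 ALLOC][4-11 FREE][12-21 ALLOC][22-35 FREE]
Op 6: c = malloc(1) -> c = 4; heap: [0-3 ALLOC][4-4 ALLOC][5-11 FREE][12-21 ALLOC][22-35 FREE]
Op 7: b = realloc(b, 7) -> b = 12; heap: [0-3 ALLOC][4-4 ALLOC][5-11 FREE][12-18 ALLOC][19-35 FREE]
Free blocks: [7 17] total_free=24 largest=17 -> 100*(24-17)/24 = 700/24 ≈ 29.167 -> rounds to 29

Answer: 29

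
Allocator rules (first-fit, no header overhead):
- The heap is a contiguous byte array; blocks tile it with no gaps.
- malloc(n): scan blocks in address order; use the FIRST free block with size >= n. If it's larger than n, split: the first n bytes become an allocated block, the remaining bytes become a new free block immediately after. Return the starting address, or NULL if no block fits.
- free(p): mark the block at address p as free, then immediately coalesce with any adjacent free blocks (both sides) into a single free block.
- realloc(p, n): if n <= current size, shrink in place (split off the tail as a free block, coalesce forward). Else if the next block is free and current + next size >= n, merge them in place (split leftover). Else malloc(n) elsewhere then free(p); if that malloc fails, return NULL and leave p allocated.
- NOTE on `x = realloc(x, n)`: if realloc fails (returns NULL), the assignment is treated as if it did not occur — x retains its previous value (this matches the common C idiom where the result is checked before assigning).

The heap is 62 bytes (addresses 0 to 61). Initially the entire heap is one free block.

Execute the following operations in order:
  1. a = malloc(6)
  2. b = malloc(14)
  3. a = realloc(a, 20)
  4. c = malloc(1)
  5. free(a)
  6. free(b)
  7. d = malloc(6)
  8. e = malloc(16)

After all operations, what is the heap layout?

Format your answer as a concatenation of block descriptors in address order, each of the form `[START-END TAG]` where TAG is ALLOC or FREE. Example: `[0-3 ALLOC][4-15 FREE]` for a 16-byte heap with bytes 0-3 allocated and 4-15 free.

Op 1: a = malloc(6) -> a = 0; heap: [0-5 ALLOC][6-61 FREE]
Op 2: b = malloc(14) -> b = 6; heap: [0-5 ALLOC][6-19 ALLOC][20-61 FREE]
Op 3: a = realloc(a, 20) -> a = 20; heap: [0-5 FREE][6-19 ALLOC][20-39 ALLOC][40-61 FREE]
Op 4: c = malloc(1) -> c = 0; heap: [0-0 ALLOC][1-5 FREE][6-19 ALLOC][20-39 ALLOC][40-61 FREE]
Op 5: free(a) -> (freed a); heap: [0-0 ALLOC][1-5 FREE][6-19 ALLOC][20-61 FREE]
Op 6: free(b) -> (freed b); heap: [0-0 ALLOC][1-61 FREE]
Op 7: d = malloc(6) -> d = 1; heap: [0-0 ALLOC][1-6 ALLOC][7-61 FREE]
Op 8: e = malloc(16) -> e = 7; heap: [0-0 ALLOC][1-6 ALLOC][7-22 ALLOC][23-61 FREE]

Answer: [0-0 ALLOC][1-6 ALLOC][7-22 ALLOC][23-61 FREE]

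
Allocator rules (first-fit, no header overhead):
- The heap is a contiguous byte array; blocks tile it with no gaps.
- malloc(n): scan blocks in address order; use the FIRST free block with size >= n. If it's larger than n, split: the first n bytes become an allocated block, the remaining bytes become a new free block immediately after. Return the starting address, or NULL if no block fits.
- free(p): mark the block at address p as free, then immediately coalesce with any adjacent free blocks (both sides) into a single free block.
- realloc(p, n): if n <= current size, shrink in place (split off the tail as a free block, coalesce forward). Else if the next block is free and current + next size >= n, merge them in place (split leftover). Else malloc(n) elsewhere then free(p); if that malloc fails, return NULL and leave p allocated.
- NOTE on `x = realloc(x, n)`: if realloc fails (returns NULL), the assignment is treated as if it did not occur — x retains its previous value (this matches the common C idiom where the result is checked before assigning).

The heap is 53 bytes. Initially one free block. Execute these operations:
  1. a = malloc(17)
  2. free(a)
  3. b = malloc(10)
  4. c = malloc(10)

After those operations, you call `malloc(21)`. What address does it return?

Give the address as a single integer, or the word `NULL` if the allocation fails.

Op 1: a = malloc(17) -> a = 0; heap: [0-16 ALLOC][17-52 FREE]
Op 2: free(a) -> (freed a); heap: [0-52 FREE]
Op 3: b = malloc(10) -> b = 0; heap: [0-9 ALLOC][10-52 FREE]
Op 4: c = malloc(10) -> c = 10; heap: [0-9 ALLOC][10-19 ALLOC][20-52 FREE]
malloc(21): first-fit scan over [0-9 ALLOC][10-19 ALLOC][20-52 FREE] -> 20

Answer: 20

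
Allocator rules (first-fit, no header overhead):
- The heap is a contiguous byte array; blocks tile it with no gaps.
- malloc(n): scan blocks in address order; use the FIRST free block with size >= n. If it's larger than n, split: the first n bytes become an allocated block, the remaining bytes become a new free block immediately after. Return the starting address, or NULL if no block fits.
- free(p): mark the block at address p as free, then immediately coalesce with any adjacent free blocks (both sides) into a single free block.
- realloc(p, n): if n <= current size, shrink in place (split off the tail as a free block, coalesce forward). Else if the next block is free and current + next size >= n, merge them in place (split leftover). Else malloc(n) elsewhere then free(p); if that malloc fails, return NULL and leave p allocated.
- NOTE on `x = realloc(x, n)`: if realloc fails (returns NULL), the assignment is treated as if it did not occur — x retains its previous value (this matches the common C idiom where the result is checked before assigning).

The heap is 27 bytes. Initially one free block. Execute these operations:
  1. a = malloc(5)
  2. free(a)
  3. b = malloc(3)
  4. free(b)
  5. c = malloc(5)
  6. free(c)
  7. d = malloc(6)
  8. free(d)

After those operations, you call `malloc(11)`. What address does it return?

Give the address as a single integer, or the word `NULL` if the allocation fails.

Answer: 0

Derivation:
Op 1: a = malloc(5) -> a = 0; heap: [0-4 ALLOC][5-26 FREE]
Op 2: free(a) -> (freed a); heap: [0-26 FREE]
Op 3: b = malloc(3) -> b = 0; heap: [0-2 ALLOC][3-26 FREE]
Op 4: free(b) -> (freed b); heap: [0-26 FREE]
Op 5: c = malloc(5) -> c = 0; heap: [0-4 ALLOC][5-26 FREE]
Op 6: free(c) -> (freed c); heap: [0-26 FREE]
Op 7: d = malloc(6) -> d = 0; heap: [0-5 ALLOC][6-26 FREE]
Op 8: free(d) -> (freed d); heap: [0-26 FREE]
malloc(11): first-fit scan over [0-26 FREE] -> 0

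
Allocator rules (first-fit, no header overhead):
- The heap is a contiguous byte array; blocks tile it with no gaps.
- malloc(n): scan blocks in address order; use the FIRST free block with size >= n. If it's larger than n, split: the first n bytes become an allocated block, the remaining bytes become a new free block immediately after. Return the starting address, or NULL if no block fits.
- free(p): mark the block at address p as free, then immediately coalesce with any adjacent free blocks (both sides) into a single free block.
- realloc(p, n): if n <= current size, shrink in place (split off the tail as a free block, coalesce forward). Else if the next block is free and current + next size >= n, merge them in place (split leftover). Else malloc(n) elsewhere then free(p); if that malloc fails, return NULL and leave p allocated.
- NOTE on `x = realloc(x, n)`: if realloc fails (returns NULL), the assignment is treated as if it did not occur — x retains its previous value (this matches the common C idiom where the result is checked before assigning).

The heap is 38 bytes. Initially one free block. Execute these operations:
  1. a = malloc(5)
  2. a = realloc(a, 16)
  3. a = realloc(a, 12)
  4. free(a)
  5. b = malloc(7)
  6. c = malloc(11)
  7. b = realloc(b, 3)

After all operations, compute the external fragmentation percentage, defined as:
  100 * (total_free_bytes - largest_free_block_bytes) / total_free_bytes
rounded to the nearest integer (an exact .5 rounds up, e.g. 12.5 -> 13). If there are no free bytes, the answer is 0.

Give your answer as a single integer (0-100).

Op 1: a = malloc(5) -> a = 0; heap: [0-4 ALLOC][5-37 FREE]
Op 2: a = realloc(a, 16) -> a = 0; heap: [0-15 ALLOC][16-37 FREE]
Op 3: a = realloc(a, 12) -> a = 0; heap: [0-11 ALLOC][12-37 FREE]
Op 4: free(a) -> (freed a); heap: [0-37 FREE]
Op 5: b = malloc(7) -> b = 0; heap: [0-6 ALLOC][7-37 FREE]
Op 6: c = malloc(11) -> c = 7; heap: [0-6 ALLOC][7-17 ALLOC][18-37 FREE]
Op 7: b = realloc(b, 3) -> b = 0; heap: [0-2 ALLOC][3-6 FREE][7-17 ALLOC][18-37 FREE]
Free blocks: [4 20] total_free=24 largest=20 -> 100*(24-20)/24 = 400/24 ≈ 16.667 -> rounds to 17

Answer: 17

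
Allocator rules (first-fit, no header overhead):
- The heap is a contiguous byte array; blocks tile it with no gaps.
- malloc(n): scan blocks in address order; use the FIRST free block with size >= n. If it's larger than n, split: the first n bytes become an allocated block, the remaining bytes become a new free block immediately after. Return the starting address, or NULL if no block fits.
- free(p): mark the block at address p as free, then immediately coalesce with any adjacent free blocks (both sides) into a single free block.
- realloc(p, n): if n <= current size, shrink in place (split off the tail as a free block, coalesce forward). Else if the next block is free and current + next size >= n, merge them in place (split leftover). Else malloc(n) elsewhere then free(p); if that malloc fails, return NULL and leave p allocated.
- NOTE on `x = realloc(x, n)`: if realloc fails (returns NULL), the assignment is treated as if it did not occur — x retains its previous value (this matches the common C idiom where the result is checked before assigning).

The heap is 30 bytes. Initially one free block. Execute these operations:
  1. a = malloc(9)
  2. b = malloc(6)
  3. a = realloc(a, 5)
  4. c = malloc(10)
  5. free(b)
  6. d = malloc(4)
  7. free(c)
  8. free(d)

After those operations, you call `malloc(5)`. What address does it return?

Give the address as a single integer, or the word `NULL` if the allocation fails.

Answer: 5

Derivation:
Op 1: a = malloc(9) -> a = 0; heap: [0-8 ALLOC][9-29 FREE]
Op 2: b = malloc(6) -> b = 9; heap: [0-8 ALLOC][9-14 ALLOC][15-29 FREE]
Op 3: a = realloc(a, 5) -> a = 0; heap: [0-4 ALLOC][5-8 FREE][9-14 ALLOC][15-29 FREE]
Op 4: c = malloc(10) -> c = 15; heap: [0-4 ALLOC][5-8 FREE][9-14 ALLOC][15-24 ALLOC][25-29 FREE]
Op 5: free(b) -> (freed b); heap: [0-4 ALLOC][5-14 FREE][15-24 ALLOC][25-29 FREE]
Op 6: d = malloc(4) -> d = 5; heap: [0-4 ALLOC][5-8 ALLOC][9-14 FREE][15-24 ALLOC][25-29 FREE]
Op 7: free(c) -> (freed c); heap: [0-4 ALLOC][5-8 ALLOC][9-29 FREE]
Op 8: free(d) -> (freed d); heap: [0-4 ALLOC][5-29 FREE]
malloc(5): first-fit scan over [0-4 ALLOC][5-29 FREE] -> 5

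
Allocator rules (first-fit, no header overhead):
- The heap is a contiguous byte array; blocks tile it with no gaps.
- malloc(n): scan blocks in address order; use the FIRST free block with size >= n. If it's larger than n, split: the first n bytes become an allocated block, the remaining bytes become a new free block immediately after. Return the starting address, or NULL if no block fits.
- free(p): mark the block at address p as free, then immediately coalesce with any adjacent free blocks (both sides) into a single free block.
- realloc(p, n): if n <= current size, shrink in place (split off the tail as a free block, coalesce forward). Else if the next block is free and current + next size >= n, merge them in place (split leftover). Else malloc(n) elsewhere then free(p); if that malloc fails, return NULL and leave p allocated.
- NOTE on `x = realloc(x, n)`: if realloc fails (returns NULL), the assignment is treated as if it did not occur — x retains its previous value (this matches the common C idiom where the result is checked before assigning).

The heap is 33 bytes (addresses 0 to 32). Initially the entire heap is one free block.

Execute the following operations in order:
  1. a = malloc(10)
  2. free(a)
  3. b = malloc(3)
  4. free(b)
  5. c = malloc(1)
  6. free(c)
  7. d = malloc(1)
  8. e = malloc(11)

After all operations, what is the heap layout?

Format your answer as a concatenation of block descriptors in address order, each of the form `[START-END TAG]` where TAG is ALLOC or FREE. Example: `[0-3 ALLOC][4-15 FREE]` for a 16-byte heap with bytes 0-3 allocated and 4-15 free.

Answer: [0-0 ALLOC][1-11 ALLOC][12-32 FREE]

Derivation:
Op 1: a = malloc(10) -> a = 0; heap: [0-9 ALLOC][10-32 FREE]
Op 2: free(a) -> (freed a); heap: [0-32 FREE]
Op 3: b = malloc(3) -> b = 0; heap: [0-2 ALLOC][3-32 FREE]
Op 4: free(b) -> (freed b); heap: [0-32 FREE]
Op 5: c = malloc(1) -> c = 0; heap: [0-0 ALLOC][1-32 FREE]
Op 6: free(c) -> (freed c); heap: [0-32 FREE]
Op 7: d = malloc(1) -> d = 0; heap: [0-0 ALLOC][1-32 FREE]
Op 8: e = malloc(11) -> e = 1; heap: [0-0 ALLOC][1-11 ALLOC][12-32 FREE]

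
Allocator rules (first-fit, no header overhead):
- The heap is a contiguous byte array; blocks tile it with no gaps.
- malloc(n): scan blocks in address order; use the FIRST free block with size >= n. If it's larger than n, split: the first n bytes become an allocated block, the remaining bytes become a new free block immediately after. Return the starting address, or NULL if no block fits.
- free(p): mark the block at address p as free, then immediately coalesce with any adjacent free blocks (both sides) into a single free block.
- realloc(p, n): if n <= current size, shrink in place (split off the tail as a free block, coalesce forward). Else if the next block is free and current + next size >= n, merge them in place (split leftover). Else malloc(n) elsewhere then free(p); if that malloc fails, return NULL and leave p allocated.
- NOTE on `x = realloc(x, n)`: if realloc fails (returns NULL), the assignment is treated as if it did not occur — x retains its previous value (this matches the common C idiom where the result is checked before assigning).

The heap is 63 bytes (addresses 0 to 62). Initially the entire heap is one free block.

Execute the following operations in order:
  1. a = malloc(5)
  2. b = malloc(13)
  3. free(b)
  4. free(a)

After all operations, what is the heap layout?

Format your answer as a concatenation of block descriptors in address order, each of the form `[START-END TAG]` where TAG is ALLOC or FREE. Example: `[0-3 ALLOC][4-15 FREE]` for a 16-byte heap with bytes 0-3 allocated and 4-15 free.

Answer: [0-62 FREE]

Derivation:
Op 1: a = malloc(5) -> a = 0; heap: [0-4 ALLOC][5-62 FREE]
Op 2: b = malloc(13) -> b = 5; heap: [0-4 ALLOC][5-17 ALLOC][18-62 FREE]
Op 3: free(b) -> (freed b); heap: [0-4 ALLOC][5-62 FREE]
Op 4: free(a) -> (freed a); heap: [0-62 FREE]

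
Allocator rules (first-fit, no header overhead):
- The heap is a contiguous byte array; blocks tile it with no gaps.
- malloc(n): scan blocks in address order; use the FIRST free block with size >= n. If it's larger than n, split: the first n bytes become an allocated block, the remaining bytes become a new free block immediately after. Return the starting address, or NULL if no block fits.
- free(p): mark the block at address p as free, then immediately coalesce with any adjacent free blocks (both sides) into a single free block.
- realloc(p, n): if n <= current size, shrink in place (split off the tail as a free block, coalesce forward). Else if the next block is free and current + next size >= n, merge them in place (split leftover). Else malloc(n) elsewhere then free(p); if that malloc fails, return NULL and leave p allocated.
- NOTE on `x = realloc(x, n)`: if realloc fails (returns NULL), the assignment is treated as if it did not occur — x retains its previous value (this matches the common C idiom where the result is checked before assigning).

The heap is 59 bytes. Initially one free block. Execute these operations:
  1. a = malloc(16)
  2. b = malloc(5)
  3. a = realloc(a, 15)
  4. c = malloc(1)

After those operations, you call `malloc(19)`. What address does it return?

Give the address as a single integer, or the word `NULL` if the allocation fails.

Answer: 21

Derivation:
Op 1: a = malloc(16) -> a = 0; heap: [0-15 ALLOC][16-58 FREE]
Op 2: b = malloc(5) -> b = 16; heap: [0-15 ALLOC][16-20 ALLOC][21-58 FREE]
Op 3: a = realloc(a, 15) -> a = 0; heap: [0-14 ALLOC][15-15 FREE][16-20 ALLOC][21-58 FREE]
Op 4: c = malloc(1) -> c = 15; heap: [0-14 ALLOC][15-15 ALLOC][16-20 ALLOC][21-58 FREE]
malloc(19): first-fit scan over [0-14 ALLOC][15-15 ALLOC][16-20 ALLOC][21-58 FREE] -> 21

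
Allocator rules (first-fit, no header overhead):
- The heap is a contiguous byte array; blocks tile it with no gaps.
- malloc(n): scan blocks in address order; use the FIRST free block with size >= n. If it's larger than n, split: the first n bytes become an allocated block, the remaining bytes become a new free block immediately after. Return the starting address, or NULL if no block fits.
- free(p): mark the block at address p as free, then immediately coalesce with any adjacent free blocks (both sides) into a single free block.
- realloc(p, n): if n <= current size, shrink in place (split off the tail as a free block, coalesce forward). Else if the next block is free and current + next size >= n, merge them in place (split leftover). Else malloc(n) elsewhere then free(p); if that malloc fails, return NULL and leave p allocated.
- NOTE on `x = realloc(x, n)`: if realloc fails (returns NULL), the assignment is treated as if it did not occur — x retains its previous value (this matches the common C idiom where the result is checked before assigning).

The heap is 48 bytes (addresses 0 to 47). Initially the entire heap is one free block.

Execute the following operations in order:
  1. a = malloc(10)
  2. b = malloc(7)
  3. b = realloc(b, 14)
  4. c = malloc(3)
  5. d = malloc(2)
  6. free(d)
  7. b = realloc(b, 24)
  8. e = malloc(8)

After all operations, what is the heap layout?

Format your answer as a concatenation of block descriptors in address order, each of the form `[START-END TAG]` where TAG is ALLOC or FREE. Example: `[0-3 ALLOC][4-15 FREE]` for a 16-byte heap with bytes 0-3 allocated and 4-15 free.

Answer: [0-9 ALLOC][10-23 ALLOC][24-26 ALLOC][27-34 ALLOC][35-47 FREE]

Derivation:
Op 1: a = malloc(10) -> a = 0; heap: [0-9 ALLOC][10-47 FREE]
Op 2: b = malloc(7) -> b = 10; heap: [0-9 ALLOC][10-16 ALLOC][17-47 FREE]
Op 3: b = realloc(b, 14) -> b = 10; heap: [0-9 ALLOC][10-23 ALLOC][24-47 FREE]
Op 4: c = malloc(3) -> c = 24; heap: [0-9 ALLOC][10-23 ALLOC][24-26 ALLOC][27-47 FREE]
Op 5: d = malloc(2) -> d = 27; heap: [0-9 ALLOC][10-23 ALLOC][24-26 ALLOC][27-28 ALLOC][29-47 FREE]
Op 6: free(d) -> (freed d); heap: [0-9 ALLOC][10-23 ALLOC][24-26 ALLOC][27-47 FREE]
Op 7: b = realloc(b, 24) -> NULL (b unchanged); heap: [0-9 ALLOC][10-23 ALLOC][24-26 ALLOC][27-47 FREE]
Op 8: e = malloc(8) -> e = 27; heap: [0-9 ALLOC][10-23 ALLOC][24-26 ALLOC][27-34 ALLOC][35-47 FREE]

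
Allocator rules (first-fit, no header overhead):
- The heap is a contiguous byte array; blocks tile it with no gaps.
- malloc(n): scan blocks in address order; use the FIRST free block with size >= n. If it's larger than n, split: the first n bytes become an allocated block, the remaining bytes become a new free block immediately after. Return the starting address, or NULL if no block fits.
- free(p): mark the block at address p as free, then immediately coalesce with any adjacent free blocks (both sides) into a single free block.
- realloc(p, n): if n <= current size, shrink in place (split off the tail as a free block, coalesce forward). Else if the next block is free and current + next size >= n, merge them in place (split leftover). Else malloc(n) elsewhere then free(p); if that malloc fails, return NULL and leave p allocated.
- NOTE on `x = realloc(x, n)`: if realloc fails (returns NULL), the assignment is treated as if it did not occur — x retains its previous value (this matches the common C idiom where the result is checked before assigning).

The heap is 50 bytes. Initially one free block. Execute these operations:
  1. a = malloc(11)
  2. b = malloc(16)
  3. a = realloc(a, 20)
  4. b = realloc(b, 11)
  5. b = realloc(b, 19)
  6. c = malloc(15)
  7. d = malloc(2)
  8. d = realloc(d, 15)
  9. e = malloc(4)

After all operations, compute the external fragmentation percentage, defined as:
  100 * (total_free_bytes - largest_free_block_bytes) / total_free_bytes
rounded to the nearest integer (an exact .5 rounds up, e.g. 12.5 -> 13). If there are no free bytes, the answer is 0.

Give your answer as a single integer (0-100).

Answer: 62

Derivation:
Op 1: a = malloc(11) -> a = 0; heap: [0-10 ALLOC][11-49 FREE]
Op 2: b = malloc(16) -> b = 11; heap: [0-10 ALLOC][11-26 ALLOC][27-49 FREE]
Op 3: a = realloc(a, 20) -> a = 27; heap: [0-10 FREE][11-26 ALLOC][27-46 ALLOC][47-49 FREE]
Op 4: b = realloc(b, 11) -> b = 11; heap: [0-10 FREE][11-21 ALLOC][22-26 FREE][27-46 ALLOC][47-49 FREE]
Op 5: b = realloc(b, 19) -> NULL (b unchanged); heap: [0-10 FREE][11-21 ALLOC][22-26 FREE][27-46 ALLOC][47-49 FREE]
Op 6: c = malloc(15) -> c = NULL; heap: [0-10 FREE][11-21 ALLOC][22-26 FREE][27-46 ALLOC][47-49 FREE]
Op 7: d = malloc(2) -> d = 0; heap: [0-1 ALLOC][2-10 FREE][11-21 ALLOC][22-26 FREE][27-46 ALLOC][47-49 FREE]
Op 8: d = realloc(d, 15) -> NULL (d unchanged); heap: [0-1 ALLOC][2-10 FREE][11-21 ALLOC][22-26 FREE][27-46 ALLOC][47-49 FREE]
Op 9: e = malloc(4) -> e = 2; heap: [0-1 ALLOC][2-5 ALLOC][6-10 FREE][11-21 ALLOC][22-26 FREE][27-46 ALLOC][47-49 FREE]
Free blocks: [5 5 3] total_free=13 largest=5 -> 100*(13-5)/13 = 800/13 ≈ 61.538 -> rounds to 62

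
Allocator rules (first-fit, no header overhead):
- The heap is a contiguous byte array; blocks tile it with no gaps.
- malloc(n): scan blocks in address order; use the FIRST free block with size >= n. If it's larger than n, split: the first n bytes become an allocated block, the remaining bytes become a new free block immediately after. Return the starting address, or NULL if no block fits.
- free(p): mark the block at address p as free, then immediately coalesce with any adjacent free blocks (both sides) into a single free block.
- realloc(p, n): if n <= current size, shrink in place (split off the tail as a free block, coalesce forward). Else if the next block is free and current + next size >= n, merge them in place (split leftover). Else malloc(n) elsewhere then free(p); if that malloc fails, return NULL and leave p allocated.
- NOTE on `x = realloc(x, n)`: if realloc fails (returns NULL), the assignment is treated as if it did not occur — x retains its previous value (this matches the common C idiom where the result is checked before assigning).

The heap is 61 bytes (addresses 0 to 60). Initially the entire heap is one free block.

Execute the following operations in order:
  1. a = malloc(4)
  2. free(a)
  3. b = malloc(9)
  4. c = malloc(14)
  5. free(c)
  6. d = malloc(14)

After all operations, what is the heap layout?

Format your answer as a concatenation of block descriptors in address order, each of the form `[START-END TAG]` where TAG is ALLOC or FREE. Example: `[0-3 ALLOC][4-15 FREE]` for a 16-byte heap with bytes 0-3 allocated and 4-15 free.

Op 1: a = malloc(4) -> a = 0; heap: [0-3 ALLOC][4-60 FREE]
Op 2: free(a) -> (freed a); heap: [0-60 FREE]
Op 3: b = malloc(9) -> b = 0; heap: [0-8 ALLOC][9-60 FREE]
Op 4: c = malloc(14) -> c = 9; heap: [0-8 ALLOC][9-22 ALLOC][23-60 FREE]
Op 5: free(c) -> (freed c); heap: [0-8 ALLOC][9-60 FREE]
Op 6: d = malloc(14) -> d = 9; heap: [0-8 ALLOC][9-22 ALLOC][23-60 FREE]

Answer: [0-8 ALLOC][9-22 ALLOC][23-60 FREE]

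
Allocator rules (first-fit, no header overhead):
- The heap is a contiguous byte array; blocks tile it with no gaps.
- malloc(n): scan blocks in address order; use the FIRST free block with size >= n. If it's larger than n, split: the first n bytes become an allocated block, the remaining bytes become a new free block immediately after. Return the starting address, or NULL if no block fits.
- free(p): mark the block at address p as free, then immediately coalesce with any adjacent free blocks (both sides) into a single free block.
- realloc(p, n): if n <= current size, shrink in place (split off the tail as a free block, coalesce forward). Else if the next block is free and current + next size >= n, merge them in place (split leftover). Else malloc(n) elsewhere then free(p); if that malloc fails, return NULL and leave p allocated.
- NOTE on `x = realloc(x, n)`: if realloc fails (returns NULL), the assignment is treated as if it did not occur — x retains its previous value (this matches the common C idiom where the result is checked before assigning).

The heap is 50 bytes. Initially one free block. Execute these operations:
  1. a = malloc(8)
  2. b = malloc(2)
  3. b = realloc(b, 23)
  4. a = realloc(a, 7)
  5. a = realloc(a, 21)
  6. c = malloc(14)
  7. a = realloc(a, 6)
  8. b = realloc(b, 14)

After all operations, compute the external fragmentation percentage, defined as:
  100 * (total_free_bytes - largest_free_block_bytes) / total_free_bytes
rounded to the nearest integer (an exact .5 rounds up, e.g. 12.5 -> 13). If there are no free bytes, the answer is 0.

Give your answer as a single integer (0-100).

Answer: 44

Derivation:
Op 1: a = malloc(8) -> a = 0; heap: [0-7 ALLOC][8-49 FREE]
Op 2: b = malloc(2) -> b = 8; heap: [0-7 ALLOC][8-9 ALLOC][10-49 FREE]
Op 3: b = realloc(b, 23) -> b = 8; heap: [0-7 ALLOC][8-30 ALLOC][31-49 FREE]
Op 4: a = realloc(a, 7) -> a = 0; heap: [0-6 ALLOC][7-7 FREE][8-30 ALLOC][31-49 FREE]
Op 5: a = realloc(a, 21) -> NULL (a unchanged); heap: [0-6 ALLOC][7-7 FREE][8-30 ALLOC][31-49 FREE]
Op 6: c = malloc(14) -> c = 31; heap: [0-6 ALLOC][7-7 FREE][8-30 ALLOC][31-44 ALLOC][45-49 FREE]
Op 7: a = realloc(a, 6) -> a = 0; heap: [0-5 ALLOC][6-7 FREE][8-30 ALLOC][31-44 ALLOC][45-49 FREE]
Op 8: b = realloc(b, 14) -> b = 8; heap: [0-5 ALLOC][6-7 FREE][8-21 ALLOC][22-30 FREE][31-44 ALLOC][45-49 FREE]
Free blocks: [2 9 5] total_free=16 largest=9 -> 100*(16-9)/16 = 700/16 = 43.75 -> rounds to 44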